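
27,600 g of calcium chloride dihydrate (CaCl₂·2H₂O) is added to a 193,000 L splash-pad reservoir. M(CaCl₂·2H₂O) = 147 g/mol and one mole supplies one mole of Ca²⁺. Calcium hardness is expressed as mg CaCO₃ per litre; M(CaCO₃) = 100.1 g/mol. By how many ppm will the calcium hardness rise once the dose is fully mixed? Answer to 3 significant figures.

97.4 ppm

Moles of Ca²⁺: 27,600 g ÷ 147 g/mol = 187.8 mol.
As CaCO₃: 187.8 mol × 100.1 g/mol = 18,790 g.
Rise: 18,790 g / 193,000 L × 1000 = 97.38 mg/L.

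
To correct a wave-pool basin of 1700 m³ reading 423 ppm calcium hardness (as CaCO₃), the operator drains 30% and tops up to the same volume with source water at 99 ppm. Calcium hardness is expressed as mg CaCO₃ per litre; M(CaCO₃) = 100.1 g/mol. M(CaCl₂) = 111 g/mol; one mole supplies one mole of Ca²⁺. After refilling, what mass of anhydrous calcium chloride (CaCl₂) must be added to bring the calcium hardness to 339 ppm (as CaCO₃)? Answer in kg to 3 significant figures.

24.9 kg

Volume: 1700 m³ = 1,700,000 L.
After draining 30% and refilling: 423 × 0.70 + 99 × 0.30 = 325.8 ppm.
Deficit to target: 339 − 325.8 = 13.2 mg/L.
As CaCO₃: 13.2 mg/L × 1,700,000 L = 22,440 g; ÷ 100.1 = 224.2 mol Ca²⁺.
Mass: 224.2 × 111 = 24,880 g.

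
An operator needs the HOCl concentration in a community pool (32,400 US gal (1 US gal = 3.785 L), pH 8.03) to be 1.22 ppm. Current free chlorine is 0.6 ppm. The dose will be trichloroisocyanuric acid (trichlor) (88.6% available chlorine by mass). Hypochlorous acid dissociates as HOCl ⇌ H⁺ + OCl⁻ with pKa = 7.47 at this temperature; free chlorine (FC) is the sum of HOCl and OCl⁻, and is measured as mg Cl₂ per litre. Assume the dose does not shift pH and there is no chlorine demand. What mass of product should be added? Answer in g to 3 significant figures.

Volume: 32,400 US gal × 3.785 L/gal = 122,634 L.
[OCl⁻]/[HOCl] = 10^(pH − pKa) = 10^(8.03 − 7.47) = 3.631; fraction as HOCl = 1/(1 + 3.631) = 0.2159.
Free chlorine required for 1.22 ppm HOCl: 1.22 / 0.2159 = 5.65 ppm.
FC to add: 5.65 − 0.6 = 5.05 mg/L as Cl₂.
Cl₂ equivalent: 5.05 mg/L × 122,634 L = 619.2 g.
Product at 88.6% available Cl: 619.2 / 0.886 = 698.9 g.

699 g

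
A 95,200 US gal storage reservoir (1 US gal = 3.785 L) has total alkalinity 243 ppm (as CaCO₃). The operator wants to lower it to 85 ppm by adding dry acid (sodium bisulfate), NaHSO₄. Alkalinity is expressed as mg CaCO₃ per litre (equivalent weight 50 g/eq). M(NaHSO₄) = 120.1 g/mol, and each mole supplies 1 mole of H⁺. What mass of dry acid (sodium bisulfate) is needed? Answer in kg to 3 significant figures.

137 kg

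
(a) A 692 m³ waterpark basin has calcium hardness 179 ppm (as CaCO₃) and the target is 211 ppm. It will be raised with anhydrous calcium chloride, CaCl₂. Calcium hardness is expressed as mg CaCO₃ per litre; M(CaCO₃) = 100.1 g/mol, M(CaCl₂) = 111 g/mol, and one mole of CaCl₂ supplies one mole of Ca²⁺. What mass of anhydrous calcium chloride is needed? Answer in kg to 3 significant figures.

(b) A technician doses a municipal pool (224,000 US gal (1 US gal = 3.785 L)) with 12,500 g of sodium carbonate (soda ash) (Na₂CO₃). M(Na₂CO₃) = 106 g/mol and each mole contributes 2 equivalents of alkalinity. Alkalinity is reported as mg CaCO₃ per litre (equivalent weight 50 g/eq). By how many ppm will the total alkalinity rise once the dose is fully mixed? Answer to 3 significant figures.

(a) 24.6 kg; (b) 13.9 ppm

(a) Volume: 692 m³ = 692,000 L.
(a) Hardness to add: (211 − 179) = 32 mg/L as CaCO₃ × 692,000 L = 22,140 g as CaCO₃.
(a) Moles of Ca²⁺ (1 mol Ca²⁺ ≡ 1 mol CaCO₃): 22,140 / 100.1 g/mol = 221.2 mol.
(a) Mass of CaCl₂: 221.2 × 111 = 24,560 g.

(b) Volume: 224,000 US gal × 3.785 L/gal = 847,840 L.
(b) Moles of Na₂CO₃: 12,500 g ÷ 106 g/mol = 117.9 mol → 235.8 eq of alkalinity.
(b) As CaCO₃: 235.8 eq × 50 g/eq = 11,790 g.
(b) Rise: 11,790 g / 847,840 L × 1000 = 13.91 mg/L.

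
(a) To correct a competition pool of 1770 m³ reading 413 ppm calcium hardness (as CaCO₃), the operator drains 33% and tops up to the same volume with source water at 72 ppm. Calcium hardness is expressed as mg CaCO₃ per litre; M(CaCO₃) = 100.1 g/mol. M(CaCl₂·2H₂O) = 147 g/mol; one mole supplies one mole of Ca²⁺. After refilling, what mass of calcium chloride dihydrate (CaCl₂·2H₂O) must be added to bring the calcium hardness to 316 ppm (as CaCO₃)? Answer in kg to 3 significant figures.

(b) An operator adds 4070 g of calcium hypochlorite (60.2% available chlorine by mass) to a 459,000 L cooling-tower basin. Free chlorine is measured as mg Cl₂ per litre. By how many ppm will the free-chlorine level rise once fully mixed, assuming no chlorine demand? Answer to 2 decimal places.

(a) 40.4 kg; (b) 5.34 ppm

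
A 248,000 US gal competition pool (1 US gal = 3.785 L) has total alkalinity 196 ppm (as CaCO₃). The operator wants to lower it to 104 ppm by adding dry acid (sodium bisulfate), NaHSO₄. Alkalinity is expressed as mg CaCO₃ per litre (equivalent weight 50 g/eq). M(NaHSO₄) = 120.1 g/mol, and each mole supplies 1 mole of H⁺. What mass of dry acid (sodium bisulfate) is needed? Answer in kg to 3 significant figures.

Volume: 248,000 US gal × 3.785 L/gal = 938,680 L.
Alkalinity to neutralize: (196 − 104) = 92 mg/L as CaCO₃ × 938,680 L = 86,360 g as CaCO₃.
Equivalents of H⁺ required: 86,360 ÷ 50 g/eq = 1727 eq = 1727 mol NaHSO₄.
Mass of NaHSO₄: 1727 × 120.1 = 207,400 g.

207 kg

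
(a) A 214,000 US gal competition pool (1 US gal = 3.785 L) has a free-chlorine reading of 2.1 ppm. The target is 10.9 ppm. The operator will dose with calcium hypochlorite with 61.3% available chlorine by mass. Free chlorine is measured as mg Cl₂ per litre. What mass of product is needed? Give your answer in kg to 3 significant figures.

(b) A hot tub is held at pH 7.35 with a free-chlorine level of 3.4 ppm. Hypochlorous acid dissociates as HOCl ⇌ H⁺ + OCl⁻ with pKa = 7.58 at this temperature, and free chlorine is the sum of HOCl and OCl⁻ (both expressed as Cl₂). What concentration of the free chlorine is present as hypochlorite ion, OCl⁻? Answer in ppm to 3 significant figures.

(a) 11.6 kg; (b) 1.26 ppm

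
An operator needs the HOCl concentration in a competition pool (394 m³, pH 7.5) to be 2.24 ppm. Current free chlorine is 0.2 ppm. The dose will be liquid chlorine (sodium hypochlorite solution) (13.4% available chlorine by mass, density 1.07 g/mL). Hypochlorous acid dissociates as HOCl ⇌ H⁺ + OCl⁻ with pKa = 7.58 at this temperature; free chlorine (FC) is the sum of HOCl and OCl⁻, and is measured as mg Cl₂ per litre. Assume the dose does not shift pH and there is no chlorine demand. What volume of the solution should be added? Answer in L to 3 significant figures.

Volume: 394 m³ = 394,000 L.
[OCl⁻]/[HOCl] = 10^(pH − pKa) = 10^(7.5 − 7.58) = 0.8318; fraction as HOCl = 1/(1 + 0.8318) = 0.5459.
Free chlorine required for 2.24 ppm HOCl: 2.24 / 0.5459 = 4.103 ppm.
FC to add: 4.103 − 0.2 = 3.903 mg/L as Cl₂.
Cl₂ equivalent: 3.903 mg/L × 394,000 L = 1538 g.
Product at 13.4% available Cl: 1538 / 0.134 = 11,480 g.
Volume: 11,480 g ÷ 1.07 g/mL = 10,730 mL.

10.7 L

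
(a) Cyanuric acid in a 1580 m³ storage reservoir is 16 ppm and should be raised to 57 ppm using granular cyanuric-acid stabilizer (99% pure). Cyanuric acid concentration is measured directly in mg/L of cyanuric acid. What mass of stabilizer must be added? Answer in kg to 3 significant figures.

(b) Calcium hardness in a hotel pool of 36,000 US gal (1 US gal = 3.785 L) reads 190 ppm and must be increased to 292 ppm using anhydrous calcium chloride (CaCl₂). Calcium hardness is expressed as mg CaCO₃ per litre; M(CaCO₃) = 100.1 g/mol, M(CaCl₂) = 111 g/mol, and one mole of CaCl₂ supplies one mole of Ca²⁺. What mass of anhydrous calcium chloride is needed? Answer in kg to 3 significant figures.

(a) Volume: 1580 m³ = 1,580,000 L.
(a) CYA to add: (57 − 16) = 41 mg/L × 1,580,000 L = 64,780 g cyanuric acid.
(a) At 99% purity: 64,780 / 0.99 = 65,430 g product.

(b) Volume: 36,000 US gal × 3.785 L/gal = 136,260 L.
(b) Hardness to add: (292 − 190) = 102 mg/L as CaCO₃ × 136,260 L = 13,900 g as CaCO₃.
(b) Moles of Ca²⁺ (1 mol Ca²⁺ ≡ 1 mol CaCO₃): 13,900 / 100.1 g/mol = 138.8 mol.
(b) Mass of CaCl₂: 138.8 × 111 = 15,410 g.

(a) 65.4 kg; (b) 15.4 kg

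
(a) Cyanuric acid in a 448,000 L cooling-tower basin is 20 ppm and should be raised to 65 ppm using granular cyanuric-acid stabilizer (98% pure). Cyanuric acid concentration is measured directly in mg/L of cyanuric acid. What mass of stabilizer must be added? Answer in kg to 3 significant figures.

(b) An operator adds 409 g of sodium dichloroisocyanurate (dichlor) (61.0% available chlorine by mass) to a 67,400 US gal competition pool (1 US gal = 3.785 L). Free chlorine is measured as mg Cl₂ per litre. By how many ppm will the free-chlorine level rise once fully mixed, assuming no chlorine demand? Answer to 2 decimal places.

(a) 20.6 kg; (b) 0.98 ppm

(a) CYA to add: (65 − 20) = 45 mg/L × 448,000 L = 20,160 g cyanuric acid.
(a) At 98% purity: 20,160 / 0.98 = 20,570 g product.

(b) Volume: 67,400 US gal × 3.785 L/gal = 255,109 L.
(b) Available chlorine delivered: 409 g × 0.61 = 249.5 g as Cl₂.
(b) Concentration rise: 249.5 g / 255,109 L = 0.978 mg/L = 0.98 ppm.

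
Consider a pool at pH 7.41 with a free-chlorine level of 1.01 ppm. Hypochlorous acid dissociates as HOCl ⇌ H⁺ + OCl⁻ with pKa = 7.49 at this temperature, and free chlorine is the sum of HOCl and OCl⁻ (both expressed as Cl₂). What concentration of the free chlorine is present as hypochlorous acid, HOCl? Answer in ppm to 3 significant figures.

0.551 ppm

[OCl⁻]/[HOCl] = 10^(pH − pKa) = 10^(7.41 − 7.49) = 10^-0.08 = 0.8318.
Fraction as HOCl = 1 / (1 + 0.8318) = 0.5459.
HOCl = 0.5459 × 1.01 ppm = 0.5514 ppm.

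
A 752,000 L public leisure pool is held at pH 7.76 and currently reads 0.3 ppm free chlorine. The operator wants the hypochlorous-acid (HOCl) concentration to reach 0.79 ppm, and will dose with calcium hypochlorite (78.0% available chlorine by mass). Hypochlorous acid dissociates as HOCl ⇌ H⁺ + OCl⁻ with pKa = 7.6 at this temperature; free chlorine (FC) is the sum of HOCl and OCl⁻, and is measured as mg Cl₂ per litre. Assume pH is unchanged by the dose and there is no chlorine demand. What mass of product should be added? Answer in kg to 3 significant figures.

1.57 kg

[OCl⁻]/[HOCl] = 10^(pH − pKa) = 10^(7.76 − 7.6) = 1.445; fraction as HOCl = 1/(1 + 1.445) = 0.4089.
Free chlorine required for 0.79 ppm HOCl: 0.79 / 0.4089 = 1.932 ppm.
FC to add: 1.932 − 0.3 = 1.632 mg/L as Cl₂.
Cl₂ equivalent: 1.632 mg/L × 752,000 L = 1227 g.
Product at 78.0% available Cl: 1227 / 0.78 = 1573 g.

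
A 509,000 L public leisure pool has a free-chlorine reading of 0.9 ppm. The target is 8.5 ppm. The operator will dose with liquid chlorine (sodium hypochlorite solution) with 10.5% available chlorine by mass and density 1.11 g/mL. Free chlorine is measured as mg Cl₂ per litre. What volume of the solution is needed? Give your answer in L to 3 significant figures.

Chlorine deficit: 8.5 − 0.9 = 7.6 ppm = 7.6 mg/L as Cl₂.
Cl₂ equivalent needed: 7.6 mg/L × 509,000 L = 3,868,000 mg = 3868 g.
Product at 10.5% available chlorine: 3868 / 0.105 = 36,840 g.
Volume at density 1.11 g/mL: 36,840 g ÷ 1.11 g/mL = 33,190 mL.

33.2 L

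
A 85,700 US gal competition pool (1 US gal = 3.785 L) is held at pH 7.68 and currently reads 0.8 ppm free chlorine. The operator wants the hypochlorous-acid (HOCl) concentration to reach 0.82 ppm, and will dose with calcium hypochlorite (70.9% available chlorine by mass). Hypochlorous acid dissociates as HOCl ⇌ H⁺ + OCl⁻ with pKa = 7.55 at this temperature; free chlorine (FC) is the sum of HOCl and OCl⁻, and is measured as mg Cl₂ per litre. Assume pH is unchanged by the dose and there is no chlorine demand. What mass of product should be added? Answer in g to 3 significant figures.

515 g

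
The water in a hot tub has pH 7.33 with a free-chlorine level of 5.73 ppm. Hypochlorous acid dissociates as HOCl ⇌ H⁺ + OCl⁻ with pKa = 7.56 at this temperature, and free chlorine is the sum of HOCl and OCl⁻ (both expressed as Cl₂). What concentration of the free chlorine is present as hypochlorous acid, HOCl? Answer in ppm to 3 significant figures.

3.61 ppm

[OCl⁻]/[HOCl] = 10^(pH − pKa) = 10^(7.33 − 7.56) = 10^-0.23 = 0.5888.
Fraction as HOCl = 1 / (1 + 0.5888) = 0.6294.
HOCl = 0.6294 × 5.73 ppm = 3.606 ppm.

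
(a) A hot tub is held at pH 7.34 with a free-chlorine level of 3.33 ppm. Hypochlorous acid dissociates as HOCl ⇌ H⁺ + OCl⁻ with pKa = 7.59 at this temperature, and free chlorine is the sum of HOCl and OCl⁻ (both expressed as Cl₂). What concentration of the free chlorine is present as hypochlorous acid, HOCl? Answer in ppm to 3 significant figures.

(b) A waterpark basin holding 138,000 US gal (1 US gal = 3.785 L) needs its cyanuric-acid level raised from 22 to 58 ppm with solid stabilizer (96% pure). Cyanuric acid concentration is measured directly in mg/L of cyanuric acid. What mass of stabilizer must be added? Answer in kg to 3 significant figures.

(a) [OCl⁻]/[HOCl] = 10^(pH − pKa) = 10^(7.34 − 7.59) = 10^-0.25 = 0.5623.
(a) Fraction as HOCl = 1 / (1 + 0.5623) = 0.6401.
(a) HOCl = 0.6401 × 3.33 ppm = 2.131 ppm.

(b) Volume: 138,000 US gal × 3.785 L/gal = 522,330 L.
(b) CYA to add: (58 − 22) = 36 mg/L × 522,330 L = 18,800 g cyanuric acid.
(b) At 96% purity: 18,800 / 0.96 = 19,590 g product.

(a) 2.13 ppm; (b) 19.6 kg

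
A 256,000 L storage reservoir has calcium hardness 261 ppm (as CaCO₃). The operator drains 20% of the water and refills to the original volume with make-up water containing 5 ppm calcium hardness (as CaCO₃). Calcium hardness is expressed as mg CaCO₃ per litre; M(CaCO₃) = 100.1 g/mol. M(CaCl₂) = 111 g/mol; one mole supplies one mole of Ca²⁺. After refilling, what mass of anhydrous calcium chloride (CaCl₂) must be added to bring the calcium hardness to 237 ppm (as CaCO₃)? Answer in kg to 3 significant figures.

7.72 kg

After draining 20% and refilling: 261 × 0.80 + 5 × 0.20 = 209.8 ppm.
Deficit to target: 237 − 209.8 = 27.2 mg/L.
As CaCO₃: 27.2 mg/L × 256,000 L = 6963 g; ÷ 100.1 = 69.56 mol Ca²⁺.
Mass: 69.56 × 111 = 7721 g.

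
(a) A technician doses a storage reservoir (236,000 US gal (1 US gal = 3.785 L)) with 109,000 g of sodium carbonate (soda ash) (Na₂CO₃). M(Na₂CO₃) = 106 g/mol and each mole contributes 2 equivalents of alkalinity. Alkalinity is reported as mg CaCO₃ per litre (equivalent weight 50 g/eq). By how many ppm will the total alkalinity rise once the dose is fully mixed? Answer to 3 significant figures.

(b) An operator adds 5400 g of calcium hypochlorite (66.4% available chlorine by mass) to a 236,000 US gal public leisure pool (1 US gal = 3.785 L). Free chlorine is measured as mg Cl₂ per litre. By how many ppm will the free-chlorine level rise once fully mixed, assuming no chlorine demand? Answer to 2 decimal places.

(a) Volume: 236,000 US gal × 3.785 L/gal = 893,260 L.
(a) Moles of Na₂CO₃: 109,000 g ÷ 106 g/mol = 1028 mol → 2057 eq of alkalinity.
(a) As CaCO₃: 2057 eq × 50 g/eq = 102,800 g.
(a) Rise: 102,800 g / 893,260 L × 1000 = 115.1 mg/L.

(b) Volume: 236,000 US gal × 3.785 L/gal = 893,260 L.
(b) Available chlorine delivered: 5400 g × 0.664 = 3586 g as Cl₂.
(b) Concentration rise: 3586 g / 893,260 L = 4.014 mg/L = 4.01 ppm.

(a) 115 ppm; (b) 4.01 ppm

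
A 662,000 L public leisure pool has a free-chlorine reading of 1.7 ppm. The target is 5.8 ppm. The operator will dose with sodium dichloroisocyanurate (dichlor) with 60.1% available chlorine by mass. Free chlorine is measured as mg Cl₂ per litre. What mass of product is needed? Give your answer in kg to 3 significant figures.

Chlorine deficit: 5.8 − 1.7 = 4.1 ppm = 4.1 mg/L as Cl₂.
Cl₂ equivalent needed: 4.1 mg/L × 662,000 L = 2,714,000 mg = 2714 g.
Product at 60.1% available chlorine: 2714 / 0.601 = 4516 g.

4.52 kg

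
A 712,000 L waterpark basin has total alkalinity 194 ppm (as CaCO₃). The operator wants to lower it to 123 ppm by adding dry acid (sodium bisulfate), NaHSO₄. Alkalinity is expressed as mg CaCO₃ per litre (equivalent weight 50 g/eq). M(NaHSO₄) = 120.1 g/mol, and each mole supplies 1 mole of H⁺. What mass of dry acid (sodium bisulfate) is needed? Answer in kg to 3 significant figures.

121 kg

Alkalinity to neutralize: (194 − 123) = 71 mg/L as CaCO₃ × 712,000 L = 50,550 g as CaCO₃.
Equivalents of H⁺ required: 50,550 ÷ 50 g/eq = 1011 eq = 1011 mol NaHSO₄.
Mass of NaHSO₄: 1011 × 120.1 = 121,400 g.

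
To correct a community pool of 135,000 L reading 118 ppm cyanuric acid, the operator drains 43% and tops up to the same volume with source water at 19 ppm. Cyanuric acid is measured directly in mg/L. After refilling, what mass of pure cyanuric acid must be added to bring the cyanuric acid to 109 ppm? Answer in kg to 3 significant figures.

4.53 kg

After draining 43% and refilling: 118 × 0.57 + 19 × 0.43 = 75.43 ppm.
Deficit to target: 109 − 75.43 = 33.57 mg/L.
Mass: 33.57 mg/L × 135,000 L = 4532 g cyanuric acid.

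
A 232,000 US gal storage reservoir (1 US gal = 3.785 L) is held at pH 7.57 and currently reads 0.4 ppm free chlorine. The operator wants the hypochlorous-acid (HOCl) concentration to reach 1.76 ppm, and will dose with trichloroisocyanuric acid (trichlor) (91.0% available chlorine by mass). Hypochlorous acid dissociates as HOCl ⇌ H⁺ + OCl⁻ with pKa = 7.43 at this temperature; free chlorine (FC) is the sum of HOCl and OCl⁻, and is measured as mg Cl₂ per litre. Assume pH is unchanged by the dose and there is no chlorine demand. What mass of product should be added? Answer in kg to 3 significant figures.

3.66 kg

Volume: 232,000 US gal × 3.785 L/gal = 878,120 L.
[OCl⁻]/[HOCl] = 10^(pH − pKa) = 10^(7.57 − 7.43) = 1.38; fraction as HOCl = 1/(1 + 1.38) = 0.4201.
Free chlorine required for 1.76 ppm HOCl: 1.76 / 0.4201 = 4.189 ppm.
FC to add: 4.189 − 0.4 = 3.789 mg/L as Cl₂.
Cl₂ equivalent: 3.789 mg/L × 878,120 L = 3328 g.
Product at 91.0% available Cl: 3328 / 0.91 = 3657 g.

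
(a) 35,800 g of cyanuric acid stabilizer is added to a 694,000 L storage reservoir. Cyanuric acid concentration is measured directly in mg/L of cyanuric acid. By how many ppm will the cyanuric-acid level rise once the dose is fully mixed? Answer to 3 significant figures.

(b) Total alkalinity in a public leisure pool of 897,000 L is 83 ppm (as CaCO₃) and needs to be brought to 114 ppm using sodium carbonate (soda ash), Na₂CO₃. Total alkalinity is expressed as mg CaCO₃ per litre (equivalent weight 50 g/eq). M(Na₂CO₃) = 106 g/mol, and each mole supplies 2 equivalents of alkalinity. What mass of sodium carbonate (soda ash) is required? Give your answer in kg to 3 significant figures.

(a) 51.6 ppm; (b) 29.5 kg

(a) Rise: 35,800 g / 694,000 L × 1000 = 51.59 mg/L.

(b) Alkalinity to add: (114 − 83) = 31 mg/L as CaCO₃ × 897,000 L = 27,810 g as CaCO₃.
(b) Equivalents: 27,810 g ÷ 50 g/eq = 556.1 eq.
(b) Each mole of Na₂CO₃ supplies 2 eq, so 556.1 / 2 = 278.1 mol.
(b) Mass: 278.1 mol × 106 g/mol = 29,480 g.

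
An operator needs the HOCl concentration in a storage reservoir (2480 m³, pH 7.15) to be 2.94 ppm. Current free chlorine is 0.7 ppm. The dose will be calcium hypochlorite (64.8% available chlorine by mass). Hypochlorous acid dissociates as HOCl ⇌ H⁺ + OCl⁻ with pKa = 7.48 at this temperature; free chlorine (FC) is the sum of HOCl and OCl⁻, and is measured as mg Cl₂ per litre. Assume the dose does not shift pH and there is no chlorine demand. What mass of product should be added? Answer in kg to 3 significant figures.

Volume: 2480 m³ = 2,480,000 L.
[OCl⁻]/[HOCl] = 10^(pH − pKa) = 10^(7.15 − 7.48) = 0.4677; fraction as HOCl = 1/(1 + 0.4677) = 0.6813.
Free chlorine required for 2.94 ppm HOCl: 2.94 / 0.6813 = 4.315 ppm.
FC to add: 4.315 − 0.7 = 3.615 mg/L as Cl₂.
Cl₂ equivalent: 3.615 mg/L × 2,480,000 L = 8966 g.
Product at 64.8% available Cl: 8966 / 0.648 = 13,840 g.

13.8 kg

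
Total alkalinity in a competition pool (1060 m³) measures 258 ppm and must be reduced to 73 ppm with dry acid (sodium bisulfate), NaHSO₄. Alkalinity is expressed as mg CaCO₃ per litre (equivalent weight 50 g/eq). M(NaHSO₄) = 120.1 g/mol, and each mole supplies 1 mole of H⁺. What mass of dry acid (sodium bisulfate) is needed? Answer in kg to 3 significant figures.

471 kg

Volume: 1060 m³ = 1,060,000 L.
Alkalinity to neutralize: (258 − 73) = 185 mg/L as CaCO₃ × 1,060,000 L = 196,100 g as CaCO₃.
Equivalents of H⁺ required: 196,100 ÷ 50 g/eq = 3922 eq = 3922 mol NaHSO₄.
Mass of NaHSO₄: 3922 × 120.1 = 471,000 g.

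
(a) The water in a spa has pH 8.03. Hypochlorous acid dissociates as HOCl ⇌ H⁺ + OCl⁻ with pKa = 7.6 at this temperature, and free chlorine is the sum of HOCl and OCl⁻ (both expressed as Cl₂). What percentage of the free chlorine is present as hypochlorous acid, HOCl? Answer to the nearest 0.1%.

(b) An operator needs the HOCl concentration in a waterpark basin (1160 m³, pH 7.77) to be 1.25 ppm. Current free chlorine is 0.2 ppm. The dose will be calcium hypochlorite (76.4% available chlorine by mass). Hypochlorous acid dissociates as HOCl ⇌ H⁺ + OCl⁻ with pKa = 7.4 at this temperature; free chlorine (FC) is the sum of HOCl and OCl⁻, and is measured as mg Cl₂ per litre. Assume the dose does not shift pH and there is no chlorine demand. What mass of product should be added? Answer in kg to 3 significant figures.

(a) 27.1%; (b) 6.04 kg

(a) [OCl⁻]/[HOCl] = 10^(pH − pKa) = 10^(8.03 − 7.6) = 10^0.43 = 2.692.
(a) Fraction as HOCl = 1 / (1 + 2.692) = 0.2709.

(b) Volume: 1160 m³ = 1,160,000 L.
(b) [OCl⁻]/[HOCl] = 10^(pH − pKa) = 10^(7.77 − 7.4) = 2.344; fraction as HOCl = 1/(1 + 2.344) = 0.299.
(b) Free chlorine required for 1.25 ppm HOCl: 1.25 / 0.299 = 4.18 ppm.
(b) FC to add: 4.18 − 0.2 = 3.98 mg/L as Cl₂.
(b) Cl₂ equivalent: 3.98 mg/L × 1,160,000 L = 4617 g.
(b) Product at 76.4% available Cl: 4617 / 0.764 = 6043 g.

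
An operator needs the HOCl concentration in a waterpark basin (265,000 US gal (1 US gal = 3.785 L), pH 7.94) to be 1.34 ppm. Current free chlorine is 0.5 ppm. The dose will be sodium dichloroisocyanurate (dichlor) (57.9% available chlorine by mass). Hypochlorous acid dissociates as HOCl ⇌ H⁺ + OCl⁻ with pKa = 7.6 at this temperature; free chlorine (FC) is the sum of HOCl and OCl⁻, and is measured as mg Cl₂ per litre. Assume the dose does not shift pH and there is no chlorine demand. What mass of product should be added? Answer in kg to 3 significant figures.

Volume: 265,000 US gal × 3.785 L/gal = 1,003,025 L.
[OCl⁻]/[HOCl] = 10^(pH − pKa) = 10^(7.94 − 7.6) = 2.188; fraction as HOCl = 1/(1 + 2.188) = 0.3137.
Free chlorine required for 1.34 ppm HOCl: 1.34 / 0.3137 = 4.272 ppm.
FC to add: 4.272 − 0.5 = 3.772 mg/L as Cl₂.
Cl₂ equivalent: 3.772 mg/L × 1,003,025 L = 3783 g.
Product at 57.9% available Cl: 3783 / 0.579 = 6534 g.

6.53 kg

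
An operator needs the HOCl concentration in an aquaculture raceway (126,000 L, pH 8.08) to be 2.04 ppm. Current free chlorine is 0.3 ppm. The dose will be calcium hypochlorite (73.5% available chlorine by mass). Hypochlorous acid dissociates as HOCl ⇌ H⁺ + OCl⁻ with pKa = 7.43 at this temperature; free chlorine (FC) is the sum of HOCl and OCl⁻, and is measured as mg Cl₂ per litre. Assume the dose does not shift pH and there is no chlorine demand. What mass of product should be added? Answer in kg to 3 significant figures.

1.86 kg

[OCl⁻]/[HOCl] = 10^(pH − pKa) = 10^(8.08 − 7.43) = 4.467; fraction as HOCl = 1/(1 + 4.467) = 0.1829.
Free chlorine required for 2.04 ppm HOCl: 2.04 / 0.1829 = 11.15 ppm.
FC to add: 11.15 − 0.3 = 10.85 mg/L as Cl₂.
Cl₂ equivalent: 10.85 mg/L × 126,000 L = 1367 g.
Product at 73.5% available Cl: 1367 / 0.735 = 1860 g.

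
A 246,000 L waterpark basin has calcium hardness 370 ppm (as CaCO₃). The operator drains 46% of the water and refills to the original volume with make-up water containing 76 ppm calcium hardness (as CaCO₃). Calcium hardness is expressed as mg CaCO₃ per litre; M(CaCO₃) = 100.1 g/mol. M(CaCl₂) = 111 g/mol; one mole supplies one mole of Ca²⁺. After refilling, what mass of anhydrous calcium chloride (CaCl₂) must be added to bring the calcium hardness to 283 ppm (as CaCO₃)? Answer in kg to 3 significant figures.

13.2 kg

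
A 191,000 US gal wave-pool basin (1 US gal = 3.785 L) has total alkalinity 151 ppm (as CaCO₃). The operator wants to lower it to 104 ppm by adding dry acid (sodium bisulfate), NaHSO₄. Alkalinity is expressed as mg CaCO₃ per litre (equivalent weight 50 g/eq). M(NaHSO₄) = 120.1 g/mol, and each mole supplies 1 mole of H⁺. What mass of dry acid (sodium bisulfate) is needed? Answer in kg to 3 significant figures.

81.6 kg

Volume: 191,000 US gal × 3.785 L/gal = 722,935 L.
Alkalinity to neutralize: (151 − 104) = 47 mg/L as CaCO₃ × 722,935 L = 33,980 g as CaCO₃.
Equivalents of H⁺ required: 33,980 ÷ 50 g/eq = 679.6 eq = 679.6 mol NaHSO₄.
Mass of NaHSO₄: 679.6 × 120.1 = 81,620 g.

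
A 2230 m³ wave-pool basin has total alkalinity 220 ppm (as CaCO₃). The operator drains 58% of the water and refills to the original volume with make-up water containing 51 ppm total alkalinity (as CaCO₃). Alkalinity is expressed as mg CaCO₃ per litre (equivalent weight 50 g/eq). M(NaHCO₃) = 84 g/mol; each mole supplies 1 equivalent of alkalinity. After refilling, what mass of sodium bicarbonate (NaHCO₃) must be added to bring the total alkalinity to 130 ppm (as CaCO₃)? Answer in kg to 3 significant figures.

30.0 kg

Volume: 2230 m³ = 2,230,000 L.
After draining 58% and refilling: 220 × 0.42 + 51 × 0.58 = 121.98 ppm.
Deficit to target: 130 − 121.98 = 8.02 mg/L.
As CaCO₃: 8.02 mg/L × 2,230,000 L = 17,880 g; ÷ 50 g/eq ÷ 1 = 357.7 mol NaHCO₃.
Mass: 357.7 × 84 = 30,050 g.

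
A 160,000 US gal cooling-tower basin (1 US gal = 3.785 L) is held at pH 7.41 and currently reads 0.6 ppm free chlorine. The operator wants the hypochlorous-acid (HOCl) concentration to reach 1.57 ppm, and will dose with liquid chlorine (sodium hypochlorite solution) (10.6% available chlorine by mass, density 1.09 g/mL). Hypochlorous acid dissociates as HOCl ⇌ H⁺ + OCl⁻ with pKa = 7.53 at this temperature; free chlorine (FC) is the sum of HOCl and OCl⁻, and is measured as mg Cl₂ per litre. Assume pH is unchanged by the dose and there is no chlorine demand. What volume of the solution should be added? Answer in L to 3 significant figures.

Volume: 160,000 US gal × 3.785 L/gal = 605,600 L.
[OCl⁻]/[HOCl] = 10^(pH − pKa) = 10^(7.41 − 7.53) = 0.7586; fraction as HOCl = 1/(1 + 0.7586) = 0.5686.
Free chlorine required for 1.57 ppm HOCl: 1.57 / 0.5686 = 2.761 ppm.
FC to add: 2.761 − 0.6 = 2.161 mg/L as Cl₂.
Cl₂ equivalent: 2.161 mg/L × 605,600 L = 1309 g.
Product at 10.6% available Cl: 1309 / 0.106 = 12,350 g.
Volume: 12,350 g ÷ 1.09 g/mL = 11,330 mL.

11.3 L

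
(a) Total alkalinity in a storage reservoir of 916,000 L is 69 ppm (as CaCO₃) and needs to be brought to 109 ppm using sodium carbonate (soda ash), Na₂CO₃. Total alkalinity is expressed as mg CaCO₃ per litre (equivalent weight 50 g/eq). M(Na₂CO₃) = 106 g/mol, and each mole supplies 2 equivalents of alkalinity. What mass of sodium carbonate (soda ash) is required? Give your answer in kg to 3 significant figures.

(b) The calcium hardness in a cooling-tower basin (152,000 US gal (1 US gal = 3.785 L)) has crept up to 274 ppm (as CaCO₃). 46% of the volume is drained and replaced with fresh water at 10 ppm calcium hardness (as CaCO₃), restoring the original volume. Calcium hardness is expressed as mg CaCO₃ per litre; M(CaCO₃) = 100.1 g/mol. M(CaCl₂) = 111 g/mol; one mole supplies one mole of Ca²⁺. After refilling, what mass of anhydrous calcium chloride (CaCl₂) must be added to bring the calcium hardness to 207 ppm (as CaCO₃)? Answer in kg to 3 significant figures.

(a) Alkalinity to add: (109 − 69) = 40 mg/L as CaCO₃ × 916,000 L = 36,640 g as CaCO₃.
(a) Equivalents: 36,640 g ÷ 50 g/eq = 732.8 eq.
(a) Each mole of Na₂CO₃ supplies 2 eq, so 732.8 / 2 = 366.4 mol.
(a) Mass: 366.4 mol × 106 g/mol = 38,840 g.

(b) Volume: 152,000 US gal × 3.785 L/gal = 575,320 L.
(b) After draining 46% and refilling: 274 × 0.54 + 10 × 0.46 = 152.56 ppm.
(b) Deficit to target: 207 − 152.56 = 54.44 mg/L.
(b) As CaCO₃: 54.44 mg/L × 575,320 L = 31,320 g; ÷ 100.1 = 312.9 mol Ca²⁺.
(b) Mass: 312.9 × 111 = 34,730 g.

(a) 38.8 kg; (b) 34.7 kg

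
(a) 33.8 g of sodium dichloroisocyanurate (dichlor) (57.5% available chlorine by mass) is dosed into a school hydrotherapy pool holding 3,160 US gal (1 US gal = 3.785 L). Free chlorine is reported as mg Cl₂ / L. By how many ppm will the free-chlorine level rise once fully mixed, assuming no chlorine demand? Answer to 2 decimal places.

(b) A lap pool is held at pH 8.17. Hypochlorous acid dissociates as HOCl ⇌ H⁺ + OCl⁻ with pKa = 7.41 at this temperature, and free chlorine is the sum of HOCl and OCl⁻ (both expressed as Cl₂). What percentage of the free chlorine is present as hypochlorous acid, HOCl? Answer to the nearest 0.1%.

(a) 1.62 ppm; (b) 14.8%

(a) Volume: 3,160 US gal × 3.785 L/gal = 11,961 L.
(a) Available chlorine delivered: 33.8 g × 0.575 = 19.43 g as Cl₂.
(a) Concentration rise: 19.43 g / 11,961 L = 1.625 mg/L = 1.62 ppm.

(b) [OCl⁻]/[HOCl] = 10^(pH − pKa) = 10^(8.17 − 7.41) = 10^0.76 = 5.754.
(b) Fraction as HOCl = 1 / (1 + 5.754) = 0.1481.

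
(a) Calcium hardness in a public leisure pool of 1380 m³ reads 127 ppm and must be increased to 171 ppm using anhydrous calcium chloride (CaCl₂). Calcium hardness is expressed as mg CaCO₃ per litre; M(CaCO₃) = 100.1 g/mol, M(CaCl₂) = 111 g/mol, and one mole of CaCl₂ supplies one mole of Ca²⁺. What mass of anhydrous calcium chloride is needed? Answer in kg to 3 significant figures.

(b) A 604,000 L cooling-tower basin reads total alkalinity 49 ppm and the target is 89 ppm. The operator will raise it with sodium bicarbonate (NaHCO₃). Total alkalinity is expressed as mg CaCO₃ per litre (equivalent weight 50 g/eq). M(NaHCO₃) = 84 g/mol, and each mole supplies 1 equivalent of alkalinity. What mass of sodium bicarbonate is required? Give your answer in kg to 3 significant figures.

(a) 67.3 kg; (b) 40.6 kg

(a) Volume: 1380 m³ = 1,380,000 L.
(a) Hardness to add: (171 − 127) = 44 mg/L as CaCO₃ × 1,380,000 L = 60,720 g as CaCO₃.
(a) Moles of Ca²⁺ (1 mol Ca²⁺ ≡ 1 mol CaCO₃): 60,720 / 100.1 g/mol = 606.6 mol.
(a) Mass of CaCl₂: 606.6 × 111 = 67,330 g.

(b) Alkalinity to add: (89 − 49) = 40 mg/L as CaCO₃ × 604,000 L = 24,160 g as CaCO₃.
(b) Equivalents: 24,160 g ÷ 50 g/eq = 483.2 eq.
(b) NaHCO₃ supplies 1 eq per mole → 483.2 mol.
(b) Mass: 483.2 mol × 84 g/mol = 40,590 g.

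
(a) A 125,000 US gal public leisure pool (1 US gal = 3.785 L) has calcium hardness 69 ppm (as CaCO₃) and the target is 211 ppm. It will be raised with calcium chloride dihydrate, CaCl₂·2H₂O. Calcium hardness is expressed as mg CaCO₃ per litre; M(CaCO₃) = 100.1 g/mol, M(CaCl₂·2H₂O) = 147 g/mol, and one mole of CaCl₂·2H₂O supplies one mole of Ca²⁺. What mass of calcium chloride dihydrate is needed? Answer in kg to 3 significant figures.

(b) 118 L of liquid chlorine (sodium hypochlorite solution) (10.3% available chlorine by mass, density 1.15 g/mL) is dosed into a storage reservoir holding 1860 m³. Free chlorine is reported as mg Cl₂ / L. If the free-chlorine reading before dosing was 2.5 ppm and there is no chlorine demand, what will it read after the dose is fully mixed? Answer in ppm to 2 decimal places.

(a) Volume: 125,000 US gal × 3.785 L/gal = 473,125 L.
(a) Hardness to add: (211 − 69) = 142 mg/L as CaCO₃ × 473,125 L = 67,180 g as CaCO₃.
(a) Moles of Ca²⁺ (1 mol Ca²⁺ ≡ 1 mol CaCO₃): 67,180 / 100.1 g/mol = 671.2 mol.
(a) Mass of CaCl₂·2H₂O: 671.2 × 147 = 98,660 g.

(b) Volume: 1860 m³ = 1,860,000 L.
(b) Mass of solution: 118 L × 1000 mL/L × 1.15 g/mL = 135,700 g.
(b) Available chlorine delivered: 135,700 g × 0.103 = 13,980 g as Cl₂.
(b) Concentration rise: 13,980 g / 1,860,000 L = 7.515 mg/L = 7.51 ppm.
(b) Final FC: 2.5 + 7.51 = 10.01 ppm.

(a) 98.7 kg; (b) 10.01 ppm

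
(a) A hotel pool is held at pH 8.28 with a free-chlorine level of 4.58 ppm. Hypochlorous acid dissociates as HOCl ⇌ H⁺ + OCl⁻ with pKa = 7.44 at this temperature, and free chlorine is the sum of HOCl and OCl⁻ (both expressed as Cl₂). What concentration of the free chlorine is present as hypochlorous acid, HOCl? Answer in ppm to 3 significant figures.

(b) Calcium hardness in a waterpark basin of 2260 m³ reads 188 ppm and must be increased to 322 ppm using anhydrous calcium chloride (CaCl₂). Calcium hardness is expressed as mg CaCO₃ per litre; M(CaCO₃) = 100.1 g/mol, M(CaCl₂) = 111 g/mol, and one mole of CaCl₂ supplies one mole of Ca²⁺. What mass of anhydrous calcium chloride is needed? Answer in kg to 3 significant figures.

(a) 0.578 ppm; (b) 336 kg

(a) [OCl⁻]/[HOCl] = 10^(pH − pKa) = 10^(8.28 − 7.44) = 10^0.84 = 6.918.
(a) Fraction as HOCl = 1 / (1 + 6.918) = 0.1263.
(a) HOCl = 0.1263 × 4.58 ppm = 0.5784 ppm.

(b) Volume: 2260 m³ = 2,260,000 L.
(b) Hardness to add: (322 − 188) = 134 mg/L as CaCO₃ × 2,260,000 L = 302,800 g as CaCO₃.
(b) Moles of Ca²⁺ (1 mol Ca²⁺ ≡ 1 mol CaCO₃): 302,800 / 100.1 g/mol = 3025 mol.
(b) Mass of CaCl₂: 3025 × 111 = 335,800 g.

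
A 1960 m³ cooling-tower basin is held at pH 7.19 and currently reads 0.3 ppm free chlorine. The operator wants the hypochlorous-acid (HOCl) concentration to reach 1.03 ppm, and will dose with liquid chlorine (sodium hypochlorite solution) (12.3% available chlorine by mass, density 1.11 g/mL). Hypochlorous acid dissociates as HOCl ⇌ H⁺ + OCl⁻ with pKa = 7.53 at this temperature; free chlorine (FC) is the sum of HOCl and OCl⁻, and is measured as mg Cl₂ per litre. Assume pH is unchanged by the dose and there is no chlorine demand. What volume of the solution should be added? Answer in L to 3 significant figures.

17.2 L

Volume: 1960 m³ = 1,960,000 L.
[OCl⁻]/[HOCl] = 10^(pH − pKa) = 10^(7.19 − 7.53) = 0.4571; fraction as HOCl = 1/(1 + 0.4571) = 0.6863.
Free chlorine required for 1.03 ppm HOCl: 1.03 / 0.6863 = 1.501 ppm.
FC to add: 1.501 − 0.3 = 1.201 mg/L as Cl₂.
Cl₂ equivalent: 1.201 mg/L × 1,960,000 L = 2354 g.
Product at 12.3% available Cl: 2354 / 0.123 = 19,130 g.
Volume: 19,130 g ÷ 1.11 g/mL = 17,240 mL.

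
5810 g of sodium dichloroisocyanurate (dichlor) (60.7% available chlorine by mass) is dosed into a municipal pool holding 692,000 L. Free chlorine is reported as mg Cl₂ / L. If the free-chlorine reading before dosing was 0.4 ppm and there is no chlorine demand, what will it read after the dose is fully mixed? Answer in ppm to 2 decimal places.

Available chlorine delivered: 5810 g × 0.607 = 3527 g as Cl₂.
Concentration rise: 3527 g / 692,000 L = 5.096 mg/L = 5.10 ppm.
Final FC: 0.4 + 5.10 = 5.50 ppm.

5.50 ppm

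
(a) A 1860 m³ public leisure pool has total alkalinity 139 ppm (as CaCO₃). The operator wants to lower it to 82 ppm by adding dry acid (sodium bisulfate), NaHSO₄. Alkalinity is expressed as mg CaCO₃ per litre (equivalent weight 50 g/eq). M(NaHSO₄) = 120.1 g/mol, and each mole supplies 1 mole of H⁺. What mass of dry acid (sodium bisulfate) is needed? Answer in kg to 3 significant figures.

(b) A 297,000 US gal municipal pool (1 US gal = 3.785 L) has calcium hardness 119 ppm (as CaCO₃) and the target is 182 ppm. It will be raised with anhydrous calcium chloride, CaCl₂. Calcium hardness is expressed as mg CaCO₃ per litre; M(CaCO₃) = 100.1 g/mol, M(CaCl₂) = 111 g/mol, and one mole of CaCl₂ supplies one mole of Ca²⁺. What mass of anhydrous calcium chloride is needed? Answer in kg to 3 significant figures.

(a) Volume: 1860 m³ = 1,860,000 L.
(a) Alkalinity to neutralize: (139 − 82) = 57 mg/L as CaCO₃ × 1,860,000 L = 106,000 g as CaCO₃.
(a) Equivalents of H⁺ required: 106,000 ÷ 50 g/eq = 2120 eq = 2120 mol NaHSO₄.
(a) Mass of NaHSO₄: 2120 × 120.1 = 254,700 g.

(b) Volume: 297,000 US gal × 3.785 L/gal = 1,124,145 L.
(b) Hardness to add: (182 − 119) = 63 mg/L as CaCO₃ × 1,124,145 L = 70,820 g as CaCO₃.
(b) Moles of Ca²⁺ (1 mol Ca²⁺ ≡ 1 mol CaCO₃): 70,820 / 100.1 g/mol = 707.5 mol.
(b) Mass of CaCl₂: 707.5 × 111 = 78,530 g.

(a) 255 kg; (b) 78.5 kg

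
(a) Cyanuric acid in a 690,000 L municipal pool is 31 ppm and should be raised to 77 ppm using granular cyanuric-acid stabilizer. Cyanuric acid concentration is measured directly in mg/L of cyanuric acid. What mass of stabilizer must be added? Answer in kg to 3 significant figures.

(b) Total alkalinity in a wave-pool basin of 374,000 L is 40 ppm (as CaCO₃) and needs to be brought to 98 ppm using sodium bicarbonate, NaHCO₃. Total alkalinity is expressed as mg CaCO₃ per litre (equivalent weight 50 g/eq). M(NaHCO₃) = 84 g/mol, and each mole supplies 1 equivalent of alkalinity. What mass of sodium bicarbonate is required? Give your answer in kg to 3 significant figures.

(a) CYA to add: (77 − 31) = 46 mg/L × 690,000 L = 31,740 g cyanuric acid.

(b) Alkalinity to add: (98 − 40) = 58 mg/L as CaCO₃ × 374,000 L = 21,690 g as CaCO₃.
(b) Equivalents: 21,690 g ÷ 50 g/eq = 433.8 eq.
(b) NaHCO₃ supplies 1 eq per mole → 433.8 mol.
(b) Mass: 433.8 mol × 84 g/mol = 36,440 g.

(a) 31.7 kg; (b) 36.4 kg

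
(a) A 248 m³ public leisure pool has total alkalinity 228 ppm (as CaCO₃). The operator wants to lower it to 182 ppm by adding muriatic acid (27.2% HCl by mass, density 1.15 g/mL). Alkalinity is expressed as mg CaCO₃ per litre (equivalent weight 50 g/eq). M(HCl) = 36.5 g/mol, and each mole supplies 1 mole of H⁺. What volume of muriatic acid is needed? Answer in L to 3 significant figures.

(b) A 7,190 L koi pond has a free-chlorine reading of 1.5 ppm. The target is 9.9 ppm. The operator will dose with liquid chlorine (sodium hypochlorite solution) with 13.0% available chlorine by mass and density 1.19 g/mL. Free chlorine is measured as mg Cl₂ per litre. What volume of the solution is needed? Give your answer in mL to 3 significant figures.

(a) 26.6 L; (b) 390 mL

(a) Volume: 248 m³ = 248,000 L.
(a) Alkalinity to neutralize: (228 − 182) = 46 mg/L as CaCO₃ × 248,000 L = 11,410 g as CaCO₃.
(a) Equivalents of H⁺ required: 11,410 ÷ 50 g/eq = 228.2 eq = 228.2 mol HCl.
(a) Mass of HCl: 228.2 × 36.5 = 8328 g.
(a) Mass of 27.2% solution: 8328 / 0.272 = 30,620 g.
(a) Volume: 30,620 g ÷ 1.15 g/mL = 26,620 mL.

(b) Chlorine deficit: 9.9 − 1.5 = 8.4 ppm = 8.4 mg/L as Cl₂.
(b) Cl₂ equivalent needed: 8.4 mg/L × 7,190 L = 60,400 mg = 60.4 g.
(b) Product at 13.0% available chlorine: 60.4 / 0.13 = 464.6 g.
(b) Volume at density 1.19 g/mL: 464.6 g ÷ 1.19 g/mL = 390.4 mL.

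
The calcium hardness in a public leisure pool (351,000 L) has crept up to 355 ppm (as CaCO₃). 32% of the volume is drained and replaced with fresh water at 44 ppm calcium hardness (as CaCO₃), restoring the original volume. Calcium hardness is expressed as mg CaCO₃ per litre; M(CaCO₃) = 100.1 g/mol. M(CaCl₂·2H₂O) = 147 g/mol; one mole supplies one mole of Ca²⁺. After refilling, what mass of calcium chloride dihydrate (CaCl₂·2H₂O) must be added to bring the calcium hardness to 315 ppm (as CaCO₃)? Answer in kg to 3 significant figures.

30.7 kg

After draining 32% and refilling: 355 × 0.68 + 44 × 0.32 = 255.48 ppm.
Deficit to target: 315 − 255.48 = 59.52 mg/L.
As CaCO₃: 59.52 mg/L × 351,000 L = 20,890 g; ÷ 100.1 = 208.7 mol Ca²⁺.
Mass: 208.7 × 147 = 30,680 g.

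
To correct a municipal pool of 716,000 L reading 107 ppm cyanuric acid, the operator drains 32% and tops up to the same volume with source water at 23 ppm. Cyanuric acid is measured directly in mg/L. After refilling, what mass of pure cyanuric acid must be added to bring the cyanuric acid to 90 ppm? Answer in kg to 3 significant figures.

7.07 kg

After draining 32% and refilling: 107 × 0.68 + 23 × 0.32 = 80.12 ppm.
Deficit to target: 90 − 80.12 = 9.88 mg/L.
Mass: 9.88 mg/L × 716,000 L = 7074 g cyanuric acid.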